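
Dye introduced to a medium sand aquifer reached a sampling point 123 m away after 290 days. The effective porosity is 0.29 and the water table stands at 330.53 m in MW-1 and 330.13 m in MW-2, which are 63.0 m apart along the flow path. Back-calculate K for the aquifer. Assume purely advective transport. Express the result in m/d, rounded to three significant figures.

19.4 m/d

Hydraulic gradient i = (330.53 − 330.13) / 63.0 = 0.40 / 63.0 = 0.006349
v = L / t = 123 / 290 = 0.4241 m/d
K = v · n / i = 0.4241 × 0.29 / 0.006349 = 19.4 m/d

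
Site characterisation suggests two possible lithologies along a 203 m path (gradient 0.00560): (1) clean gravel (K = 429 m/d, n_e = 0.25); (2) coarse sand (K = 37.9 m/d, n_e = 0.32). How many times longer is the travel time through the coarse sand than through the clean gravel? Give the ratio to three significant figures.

14.5

Unit 1 (clean gravel): v = 429×0.0056/0.25 = 9.610 m/d, t = 203/9.610 = 21.12 d
Unit 2 (coarse sand): v = 37.9×0.0056/0.32 = 0.6632 m/d, t = 203/0.6632 = 306.1 d
t(coarse sand) / t(clean gravel) = 306.1/21.12 = 14.5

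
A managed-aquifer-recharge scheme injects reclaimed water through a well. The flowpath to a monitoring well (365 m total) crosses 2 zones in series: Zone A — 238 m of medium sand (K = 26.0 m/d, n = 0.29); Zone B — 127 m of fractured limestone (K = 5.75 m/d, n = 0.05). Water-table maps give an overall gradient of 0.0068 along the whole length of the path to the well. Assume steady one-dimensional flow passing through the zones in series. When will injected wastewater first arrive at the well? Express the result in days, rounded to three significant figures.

For zones in series the flux q is common to all zones; the equivalent conductivity is the harmonic (thickness-weighted) mean, K_eq = L_total / Σ(L_j/K_j).
Σ(L/K) = 238/26.0 + 127/5.75 = 9.154 + 22.09 = 31.24 d
K_eq = L_total / Σ(L/K) = 365 / 31.24 = 11.68 m/d
q = K_eq · i = 11.68 × 0.0068 = 0.07945 m/d (same in every zone)
Zone A: v = q/n = 0.07945/0.29 = 0.2740 m/d → t_A = 238/0.2740 = 868.8 d
Zone B: v = q/n = 0.07945/0.05 = 1.589 m/d → t_B = 127/1.589 = 79.93 d
Total t = 868.8 + 79.93 = 948.7 d

949 days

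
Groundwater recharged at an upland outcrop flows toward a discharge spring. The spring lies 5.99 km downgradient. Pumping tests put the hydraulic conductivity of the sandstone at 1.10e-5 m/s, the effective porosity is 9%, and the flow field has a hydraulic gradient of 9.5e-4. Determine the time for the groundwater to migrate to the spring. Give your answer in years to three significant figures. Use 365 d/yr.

1640 years

K = 1.10e-5 m/s × 86400 s/d = 0.9504 m/d
Specific discharge q = 0.9504 × 9.5e-4 = 9.029e-4 m/d
Seepage velocity v = q / n = 9.029e-4 / 0.09 = 0.01003 m/d
L = 5.99 km = 5990 m
t = L / v = 5990 / 0.01003 = 597100 d
   = 597100 / 365 = 1640 yr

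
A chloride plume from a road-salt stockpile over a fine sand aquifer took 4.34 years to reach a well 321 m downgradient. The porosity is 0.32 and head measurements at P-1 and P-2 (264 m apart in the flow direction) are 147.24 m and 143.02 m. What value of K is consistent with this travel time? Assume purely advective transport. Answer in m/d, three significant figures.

4.06 m/d

Hydraulic gradient i = (147.24 − 143.02) / 264 = 4.22 / 264 = 0.01598
t = 4.34 years = 1584 d
v = L / t = 321 / 1584 = 0.2026 m/d
K = v · n / i = 0.2026 × 0.32 / 0.01598 = 4.06 m/d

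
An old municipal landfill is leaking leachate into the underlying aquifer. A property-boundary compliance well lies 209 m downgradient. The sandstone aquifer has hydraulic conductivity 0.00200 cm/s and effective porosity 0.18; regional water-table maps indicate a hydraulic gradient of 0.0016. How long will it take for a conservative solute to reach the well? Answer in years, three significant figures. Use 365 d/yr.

K = 0.00200 cm/s × 864 = 1.728 m/d
q = Ki = 1.728 × 0.0016 = 0.002765 m/d
v_s = q/n_e = 0.002765/0.18 = 0.01536 m/d
t = L / v = 209 / 0.01536 = 13610 d
   = 13610 / 365 = 37.3 yr

37.3 years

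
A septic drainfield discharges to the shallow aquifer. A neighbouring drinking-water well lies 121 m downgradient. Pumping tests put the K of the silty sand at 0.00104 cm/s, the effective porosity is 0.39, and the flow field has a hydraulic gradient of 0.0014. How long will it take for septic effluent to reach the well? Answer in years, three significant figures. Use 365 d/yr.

K = 0.00104 cm/s × 864 = 0.8986 m/d
Specific discharge q = 0.8986 × 0.0014 = 0.001258 m/d
Seepage velocity v = q / n = 0.001258 / 0.39 = 0.003226 m/d
t = L / v = 121 / 0.003226 = 37510 d
   = 37510 / 365 = 103 yr

103 years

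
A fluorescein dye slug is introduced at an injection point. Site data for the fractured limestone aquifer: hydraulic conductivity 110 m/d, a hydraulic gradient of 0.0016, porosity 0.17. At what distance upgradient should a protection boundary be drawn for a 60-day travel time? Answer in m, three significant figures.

62.1 m

Specific discharge q = 110 × 0.0016 = 0.1760 m/d
Average linear velocity = 0.1760 / 0.17 = 1.035 m/d
L = v × T = 1.035 × 60 = 62.12 m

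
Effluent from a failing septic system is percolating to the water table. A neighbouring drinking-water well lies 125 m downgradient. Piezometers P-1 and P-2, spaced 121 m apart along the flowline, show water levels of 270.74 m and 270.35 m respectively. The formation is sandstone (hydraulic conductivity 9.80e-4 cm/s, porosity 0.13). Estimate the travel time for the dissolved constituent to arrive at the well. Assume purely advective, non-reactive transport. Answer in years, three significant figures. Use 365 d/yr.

Hydraulic gradient i = (270.74 − 270.35) / 121 = 0.39 / 121 = 0.003223
K = 9.80e-4 cm/s × 864 = 0.8467 m/d
Darcy flux q = K·i = 0.8467 × 0.003223 = 0.002729 m/d
v = Ki/n = 0.8467·0.003223/0.13 = 0.02099 m/d
t = L / v = 125 / 0.02099 = 5954 d
   = 5954 / 365 = 16.3 yr

16.3 years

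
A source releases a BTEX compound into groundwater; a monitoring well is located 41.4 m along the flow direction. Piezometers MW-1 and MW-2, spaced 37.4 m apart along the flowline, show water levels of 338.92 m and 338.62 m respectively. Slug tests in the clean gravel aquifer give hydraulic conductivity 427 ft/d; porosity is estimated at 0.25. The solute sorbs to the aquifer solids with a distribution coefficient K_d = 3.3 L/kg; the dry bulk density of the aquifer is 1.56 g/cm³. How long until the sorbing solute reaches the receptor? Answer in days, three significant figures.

214 days

Hydraulic gradient i = (338.92 − 338.62) / 37.4 = 0.30 / 37.4 = 0.008021
K = 427 ft/d × 0.3048 = 130.1 m/d
Specific discharge q = 130.1 × 0.008021 = 1.044 m/d
v = Ki/n = 130.1·0.008021/0.25 = 4.176 m/d
Retardation R = 1 + ρ_b·K_d/n = 1 + 1.56×3.3/0.25 = 21.59
Contaminant velocity v_c = v/R = 4.176/21.59 = 0.1934 m/d
t = L/v_c = 41.4/0.1934 = 214.1 d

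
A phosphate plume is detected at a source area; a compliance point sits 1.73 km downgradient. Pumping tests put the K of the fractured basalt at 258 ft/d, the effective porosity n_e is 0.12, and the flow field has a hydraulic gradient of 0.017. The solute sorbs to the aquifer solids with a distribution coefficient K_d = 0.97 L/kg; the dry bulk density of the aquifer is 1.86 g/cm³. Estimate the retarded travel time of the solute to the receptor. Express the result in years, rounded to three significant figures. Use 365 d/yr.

6.82 years

K = 258 ft/d × 0.3048 = 78.64 m/d
Specific discharge q = 78.64 × 0.017 = 1.337 m/d
Average linear velocity = 1.337 / 0.12 = 11.14 m/d
Retardation R = 1 + ρ_b·K_d/n = 1 + 1.86×0.97/0.12 = 16.04
Contaminant velocity v_c = v/R = 11.14/16.04 = 0.6948 m/d
L = 1.73 km = 1730 m
t = L/v_c = 1730/0.6948 = 2490 d
   = 2490/365 = 6.82 yr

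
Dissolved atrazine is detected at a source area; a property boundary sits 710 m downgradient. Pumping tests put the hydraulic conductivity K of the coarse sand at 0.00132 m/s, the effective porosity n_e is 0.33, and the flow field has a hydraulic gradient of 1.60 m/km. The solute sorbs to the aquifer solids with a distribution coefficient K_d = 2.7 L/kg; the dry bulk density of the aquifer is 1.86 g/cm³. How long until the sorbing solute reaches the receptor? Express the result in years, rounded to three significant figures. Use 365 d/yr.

K = 0.00132 m/s × 86400 s/d = 114.0 m/d
Specific discharge q = 114.0 × 0.0016 = 0.1825 m/d
Average linear velocity = 0.1825 / 0.33 = 0.5530 m/d
Retardation R = 1 + ρ_b·K_d/n = 1 + 1.86×2.7/0.33 = 16.22
Contaminant velocity v_c = v/R = 0.5530/16.22 = 0.03410 m/d
t = L/v_c = 710/0.03410 = 20820 d
   = 20820/365 = 57.1 yr

57.1 years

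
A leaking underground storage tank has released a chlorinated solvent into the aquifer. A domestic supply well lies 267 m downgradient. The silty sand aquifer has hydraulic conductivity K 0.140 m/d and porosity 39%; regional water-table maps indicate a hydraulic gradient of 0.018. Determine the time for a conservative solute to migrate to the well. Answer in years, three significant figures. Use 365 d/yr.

113 years

Specific discharge q = 0.140 × 0.018 = 0.002520 m/d
Seepage velocity v = q / n = 0.002520 / 0.39 = 0.006462 m/d
t = L / v = 267 / 0.006462 = 41320 d
   = 41320 / 365 = 113 yr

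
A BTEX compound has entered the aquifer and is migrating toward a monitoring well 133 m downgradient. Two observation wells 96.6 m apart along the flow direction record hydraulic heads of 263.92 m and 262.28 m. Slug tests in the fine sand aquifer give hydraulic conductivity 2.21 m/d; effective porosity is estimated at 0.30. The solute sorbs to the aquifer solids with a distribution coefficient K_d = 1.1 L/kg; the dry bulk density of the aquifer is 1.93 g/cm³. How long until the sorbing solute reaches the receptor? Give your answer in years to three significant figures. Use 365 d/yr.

Hydraulic gradient i = (263.92 − 262.28) / 96.6 = 1.64 / 96.6 = 0.01698
Darcy flux q = K·i = 2.21 × 0.01698 = 0.03752 m/d
v = Ki/n = 2.21·0.01698/0.30 = 0.1251 m/d
Retardation R = 1 + ρ_b·K_d/n = 1 + 1.93×1.1/0.30 = 8.077
Contaminant velocity v_c = v/R = 0.1251/8.077 = 0.01548 m/d
t = L/v_c = 133/0.01548 = 8589 d
   = 8589/365 = 23.5 yr

23.5 years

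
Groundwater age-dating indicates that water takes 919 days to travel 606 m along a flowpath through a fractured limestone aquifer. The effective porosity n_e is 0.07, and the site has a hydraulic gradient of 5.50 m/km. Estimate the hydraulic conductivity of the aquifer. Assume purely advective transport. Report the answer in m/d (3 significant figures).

8.39 m/d

v = L / t = 606 / 919 = 0.6594 m/d
K = v · n / i = 0.6594 × 0.07 / 0.0055 = 8.39 m/d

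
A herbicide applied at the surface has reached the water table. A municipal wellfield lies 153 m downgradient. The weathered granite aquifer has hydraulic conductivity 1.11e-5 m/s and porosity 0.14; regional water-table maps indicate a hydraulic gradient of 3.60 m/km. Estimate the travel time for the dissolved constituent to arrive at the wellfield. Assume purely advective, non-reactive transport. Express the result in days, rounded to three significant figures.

6200 days

K = 1.11e-5 m/s × 86400 s/d = 0.9590 m/d
Darcy flux q = K·i = 0.9590 × 0.0036 = 0.003453 m/d
Seepage velocity v = q / n = 0.003453 / 0.14 = 0.02466 m/d
t = L / v = 153 / 0.02466 = 6204 d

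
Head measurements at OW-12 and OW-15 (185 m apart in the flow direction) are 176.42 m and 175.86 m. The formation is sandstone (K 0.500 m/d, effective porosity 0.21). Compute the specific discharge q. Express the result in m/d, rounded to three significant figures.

Hydraulic gradient i = (176.42 − 175.86) / 185 = 0.56 / 185 = 0.003027
Darcy flux q = K·i = 0.500 × 0.003027 = 0.001514 m/d

0.00151 m/d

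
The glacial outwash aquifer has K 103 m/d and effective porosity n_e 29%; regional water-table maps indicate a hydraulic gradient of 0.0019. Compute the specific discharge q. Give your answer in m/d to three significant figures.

Darcy flux q = K·i = 103 × 0.0019 = 0.1957 m/d

0.196 m/d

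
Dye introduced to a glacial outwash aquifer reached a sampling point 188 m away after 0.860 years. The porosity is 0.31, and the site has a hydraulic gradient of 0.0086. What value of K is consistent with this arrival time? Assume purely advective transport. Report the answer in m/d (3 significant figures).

t = 0.860 years = 313.9 d
v = L / t = 188 / 313.9 = 0.5989 m/d
K = v · n / i = 0.5989 × 0.31 / 0.0086 = 21.6 m/d

21.6 m/d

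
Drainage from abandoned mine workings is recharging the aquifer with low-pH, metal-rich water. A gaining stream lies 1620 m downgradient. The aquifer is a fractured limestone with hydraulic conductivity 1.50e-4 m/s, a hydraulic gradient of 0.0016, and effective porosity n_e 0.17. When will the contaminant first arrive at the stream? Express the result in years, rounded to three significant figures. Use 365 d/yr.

36.4 years

K = 1.50e-4 m/s × 86400 s/d = 12.96 m/d
Specific discharge q = 12.96 × 0.0016 = 0.02074 m/d
Seepage velocity v = q / n = 0.02074 / 0.17 = 0.1220 m/d
t = L / v = 1620 / 0.1220 = 13280 d
   = 13280 / 365 = 36.4 yr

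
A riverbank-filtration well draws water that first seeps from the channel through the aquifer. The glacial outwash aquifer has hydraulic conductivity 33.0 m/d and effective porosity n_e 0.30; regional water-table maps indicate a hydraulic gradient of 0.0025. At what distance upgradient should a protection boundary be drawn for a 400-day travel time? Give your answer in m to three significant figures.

Darcy flux q = K·i = 33.0 × 0.0025 = 0.08250 m/d
v = Ki/n = 33.0·0.0025/0.30 = 0.2750 m/d
L = v × T = 0.2750 × 400 = 110.0 m

110 m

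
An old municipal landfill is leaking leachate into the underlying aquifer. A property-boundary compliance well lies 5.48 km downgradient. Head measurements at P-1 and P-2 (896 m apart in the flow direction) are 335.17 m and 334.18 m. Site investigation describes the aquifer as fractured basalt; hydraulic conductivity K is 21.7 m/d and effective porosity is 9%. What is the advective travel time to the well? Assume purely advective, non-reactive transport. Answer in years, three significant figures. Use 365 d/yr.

56.4 years

Hydraulic gradient i = (335.17 − 334.18) / 896 = 0.99 / 896 = 0.001105
Specific discharge q = 21.7 × 0.001105 = 0.02398 m/d
Average linear velocity = 0.02398 / 0.09 = 0.2664 m/d
L = 5.48 km = 5480 m
t = L / v = 5480 / 0.2664 = 20570 d
   = 20570 / 365 = 56.4 yr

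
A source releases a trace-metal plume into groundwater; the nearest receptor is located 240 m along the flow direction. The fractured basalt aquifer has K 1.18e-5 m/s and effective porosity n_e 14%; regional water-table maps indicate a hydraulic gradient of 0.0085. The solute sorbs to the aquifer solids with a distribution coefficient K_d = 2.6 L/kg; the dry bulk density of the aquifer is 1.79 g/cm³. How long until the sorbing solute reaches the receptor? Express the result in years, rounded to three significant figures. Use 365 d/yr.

K = 1.18e-5 m/s × 86400 s/d = 1.020 m/d
Darcy flux q = K·i = 1.020 × 0.0085 = 0.008666 m/d
v_s = q/n_e = 0.008666/0.14 = 0.06190 m/d
Retardation R = 1 + ρ_b·K_d/n = 1 + 1.79×2.6/0.14 = 34.24
Contaminant velocity v_c = v/R = 0.06190/34.24 = 0.001808 m/d
t = L/v_c = 240/0.001808 = 132800 d
   = 132800/365 = 364 yr

364 years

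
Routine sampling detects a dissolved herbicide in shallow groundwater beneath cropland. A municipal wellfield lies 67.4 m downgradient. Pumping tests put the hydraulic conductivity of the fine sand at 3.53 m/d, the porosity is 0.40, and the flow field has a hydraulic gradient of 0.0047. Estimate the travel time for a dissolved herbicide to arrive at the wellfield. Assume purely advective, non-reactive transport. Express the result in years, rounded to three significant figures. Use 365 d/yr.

Darcy flux q = K·i = 3.53 × 0.0047 = 0.01659 m/d
v = Ki/n = 3.53·0.0047/0.40 = 0.04148 m/d
t = L / v = 67.4 / 0.04148 = 1625 d
   = 1625 / 365 = 4.45 yr

4.45 years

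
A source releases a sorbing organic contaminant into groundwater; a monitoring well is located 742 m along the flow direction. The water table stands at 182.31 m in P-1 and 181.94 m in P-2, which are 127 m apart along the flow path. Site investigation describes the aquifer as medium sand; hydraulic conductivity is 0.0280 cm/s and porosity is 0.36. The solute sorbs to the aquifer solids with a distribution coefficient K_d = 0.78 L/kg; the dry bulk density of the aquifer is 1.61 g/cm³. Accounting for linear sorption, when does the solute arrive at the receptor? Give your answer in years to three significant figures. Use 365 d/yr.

Hydraulic gradient i = (182.31 − 181.94) / 127 = 0.37 / 127 = 0.002913
K = 0.0280 cm/s × 864 = 24.19 m/d
Darcy flux q = K·i = 24.19 × 0.002913 = 0.07048 m/d
Average linear velocity = 0.07048 / 0.36 = 0.1958 m/d
Retardation R = 1 + ρ_b·K_d/n = 1 + 1.61×0.78/0.36 = 4.488
Contaminant velocity v_c = v/R = 0.1958/4.488 = 0.04362 m/d
t = L/v_c = 742/0.04362 = 17010 d
   = 17010/365 = 46.6 yr

46.6 years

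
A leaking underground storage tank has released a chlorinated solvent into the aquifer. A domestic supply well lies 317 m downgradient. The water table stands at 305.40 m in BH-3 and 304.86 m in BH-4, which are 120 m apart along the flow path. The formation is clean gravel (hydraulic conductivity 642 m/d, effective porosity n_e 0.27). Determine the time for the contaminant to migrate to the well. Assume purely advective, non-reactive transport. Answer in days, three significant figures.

Hydraulic gradient i = (305.40 − 304.86) / 120 = 0.54 / 120 = 0.004500
q = Ki = 642 × 0.004500 = 2.889 m/d
v_s = q/n_e = 2.889/0.27 = 10.70 m/d
t = L / v = 317 / 10.70 = 29.63 d

29.6 days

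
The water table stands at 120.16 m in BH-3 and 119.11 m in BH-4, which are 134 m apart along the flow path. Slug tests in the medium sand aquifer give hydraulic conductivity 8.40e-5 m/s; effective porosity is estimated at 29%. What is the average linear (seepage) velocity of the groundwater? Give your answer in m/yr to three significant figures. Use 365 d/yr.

Hydraulic gradient i = (120.16 − 119.11) / 134 = 1.05 / 134 = 0.007836
K = 8.40e-5 m/s × 86400 s/d = 7.258 m/d
Specific discharge q = 7.258 × 0.007836 = 0.05687 m/d
Average linear velocity = 0.05687 / 0.29 = 0.1961 m/d
   = 0.1961 × 365 = 71.6 m/yr

71.6 m/yr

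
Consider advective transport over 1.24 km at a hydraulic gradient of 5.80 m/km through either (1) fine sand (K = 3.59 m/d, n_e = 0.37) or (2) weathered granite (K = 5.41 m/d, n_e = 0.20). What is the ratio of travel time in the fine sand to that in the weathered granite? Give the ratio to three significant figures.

2.79

Unit 1 (fine sand): v = 3.59×0.0058/0.37 = 0.05628 m/d, t = 1240/0.05628 = 22030 d
Unit 2 (weathered granite): v = 5.41×0.0058/0.20 = 0.1569 m/d, t = 1240/0.1569 = 7904 d
t(fine sand) / t(weathered granite) = 22030/7904 = 2.79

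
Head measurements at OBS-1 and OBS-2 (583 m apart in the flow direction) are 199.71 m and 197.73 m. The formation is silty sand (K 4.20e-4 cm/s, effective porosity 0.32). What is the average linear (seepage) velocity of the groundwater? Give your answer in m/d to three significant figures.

0.00385 m/d

Hydraulic gradient i = (199.71 − 197.73) / 583 = 1.98 / 583 = 0.003396
K = 4.20e-4 cm/s × 864 = 0.3629 m/d
q = Ki = 0.3629 × 0.003396 = 0.001232 m/d
Average linear velocity = 0.001232 / 0.32 = 0.003851 m/d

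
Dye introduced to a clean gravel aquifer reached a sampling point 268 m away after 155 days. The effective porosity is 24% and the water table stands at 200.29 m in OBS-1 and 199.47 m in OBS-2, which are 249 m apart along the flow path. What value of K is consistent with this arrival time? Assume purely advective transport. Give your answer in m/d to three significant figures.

126 m/d

Hydraulic gradient i = (200.29 − 199.47) / 249 = 0.82 / 249 = 0.003293
v = L / t = 268 / 155 = 1.729 m/d
K = v · n / i = 1.729 × 0.24 / 0.003293 = 126 m/d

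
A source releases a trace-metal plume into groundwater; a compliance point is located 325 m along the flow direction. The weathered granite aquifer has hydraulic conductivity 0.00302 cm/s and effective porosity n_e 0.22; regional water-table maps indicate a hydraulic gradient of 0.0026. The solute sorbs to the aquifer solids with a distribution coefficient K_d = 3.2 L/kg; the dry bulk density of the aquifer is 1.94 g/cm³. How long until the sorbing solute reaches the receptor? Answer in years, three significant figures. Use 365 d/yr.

844 years

K = 0.00302 cm/s × 864 = 2.609 m/d
Specific discharge q = 2.609 × 0.0026 = 0.006784 m/d
Average linear velocity = 0.006784 / 0.22 = 0.03084 m/d
Retardation R = 1 + ρ_b·K_d/n = 1 + 1.94×3.2/0.22 = 29.22
Contaminant velocity v_c = v/R = 0.03084/29.22 = 0.001055 m/d
t = L/v_c = 325/0.001055 = 307900 d
   = 307900/365 = 844 yr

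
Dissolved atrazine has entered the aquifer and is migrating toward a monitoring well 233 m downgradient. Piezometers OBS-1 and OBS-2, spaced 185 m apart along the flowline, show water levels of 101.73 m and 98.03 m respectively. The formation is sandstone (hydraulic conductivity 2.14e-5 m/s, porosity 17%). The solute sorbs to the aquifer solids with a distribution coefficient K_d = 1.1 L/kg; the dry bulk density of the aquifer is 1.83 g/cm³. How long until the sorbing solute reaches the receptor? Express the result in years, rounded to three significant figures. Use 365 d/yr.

37.7 years

Hydraulic gradient i = (101.73 − 98.03) / 185 = 3.70 / 185 = 0.02000
K = 2.14e-5 m/s × 86400 s/d = 1.849 m/d
Darcy flux q = K·i = 1.849 × 0.02000 = 0.03698 m/d
Seepage velocity v = q / n = 0.03698 / 0.17 = 0.2175 m/d
Retardation R = 1 + ρ_b·K_d/n = 1 + 1.83×1.1/0.17 = 12.84
Contaminant velocity v_c = v/R = 0.2175/12.84 = 0.01694 m/d
t = L/v_c = 233/0.01694 = 13750 d
   = 13750/365 = 37.7 yr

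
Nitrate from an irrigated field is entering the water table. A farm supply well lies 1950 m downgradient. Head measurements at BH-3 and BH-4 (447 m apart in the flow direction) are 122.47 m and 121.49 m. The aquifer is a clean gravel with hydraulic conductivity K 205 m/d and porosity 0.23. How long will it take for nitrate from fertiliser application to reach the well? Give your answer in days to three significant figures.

998 days

Hydraulic gradient i = (122.47 − 121.49) / 447 = 0.98 / 447 = 0.002192
Specific discharge q = 205 × 0.002192 = 0.4494 m/d
Seepage velocity v = q / n = 0.4494 / 0.23 = 1.954 m/d
t = L / v = 1950 / 1.954 = 997.9 d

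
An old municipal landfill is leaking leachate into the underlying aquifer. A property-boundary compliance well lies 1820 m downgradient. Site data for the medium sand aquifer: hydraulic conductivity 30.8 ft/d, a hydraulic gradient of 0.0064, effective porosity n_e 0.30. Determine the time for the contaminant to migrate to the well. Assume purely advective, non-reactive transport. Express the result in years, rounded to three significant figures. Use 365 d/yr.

24.9 years

K = 30.8 ft/d × 0.3048 = 9.388 m/d
Darcy flux q = K·i = 9.388 × 0.0064 = 0.06008 m/d
Average linear velocity = 0.06008 / 0.30 = 0.2003 m/d
t = L / v = 1820 / 0.2003 = 9088 d
   = 9088 / 365 = 24.9 yr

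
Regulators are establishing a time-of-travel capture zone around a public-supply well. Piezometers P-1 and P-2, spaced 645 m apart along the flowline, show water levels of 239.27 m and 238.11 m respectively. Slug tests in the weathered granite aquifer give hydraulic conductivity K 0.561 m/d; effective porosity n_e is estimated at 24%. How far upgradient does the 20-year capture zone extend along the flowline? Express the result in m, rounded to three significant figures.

Hydraulic gradient i = (239.27 − 238.11) / 645 = 1.16 / 645 = 0.001798
Specific discharge q = 0.561 × 0.001798 = 0.001009 m/d
v_s = q/n_e = 0.001009/0.24 = 0.004204 m/d
T = 20 yr × 365 = 7300 d
L = v × T = 0.004204 × 7300 = 30.69 m

30.7 m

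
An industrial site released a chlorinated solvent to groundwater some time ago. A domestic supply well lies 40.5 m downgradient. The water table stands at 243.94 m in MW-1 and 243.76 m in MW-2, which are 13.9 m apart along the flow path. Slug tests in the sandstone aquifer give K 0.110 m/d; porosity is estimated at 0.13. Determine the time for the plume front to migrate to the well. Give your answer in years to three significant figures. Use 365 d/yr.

10.1 years

Hydraulic gradient i = (243.94 − 243.76) / 13.9 = 0.18 / 13.9 = 0.01295
Specific discharge q = 0.110 × 0.01295 = 0.001424 m/d
v = Ki/n = 0.110·0.01295/0.13 = 0.01096 m/d
t = L / v = 40.5 / 0.01096 = 3696 d
   = 3696 / 365 = 10.1 yr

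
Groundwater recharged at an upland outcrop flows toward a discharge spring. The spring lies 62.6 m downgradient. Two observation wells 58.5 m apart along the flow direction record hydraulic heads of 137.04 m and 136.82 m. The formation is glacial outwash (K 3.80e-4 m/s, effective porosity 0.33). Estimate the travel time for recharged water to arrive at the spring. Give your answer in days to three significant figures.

Hydraulic gradient i = (137.04 − 136.82) / 58.5 = 0.22 / 58.5 = 0.003761
K = 3.80e-4 m/s × 86400 s/d = 32.83 m/d
q = Ki = 32.83 × 0.003761 = 0.1235 m/d
Average linear velocity = 0.1235 / 0.33 = 0.3742 m/d
t = L / v = 62.6 / 0.3742 = 167.3 d

167 days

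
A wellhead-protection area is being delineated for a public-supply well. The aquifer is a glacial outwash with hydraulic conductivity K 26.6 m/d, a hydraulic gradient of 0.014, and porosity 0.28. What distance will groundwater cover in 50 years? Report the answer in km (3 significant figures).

24.3 km

Specific discharge q = 26.6 × 0.014 = 0.3724 m/d
v_s = q/n_e = 0.3724/0.28 = 1.330 m/d
T = 50 yr × 365 = 18250 d
L = v × T = 1.330 × 18250 = 24270 m
   = 24.3 km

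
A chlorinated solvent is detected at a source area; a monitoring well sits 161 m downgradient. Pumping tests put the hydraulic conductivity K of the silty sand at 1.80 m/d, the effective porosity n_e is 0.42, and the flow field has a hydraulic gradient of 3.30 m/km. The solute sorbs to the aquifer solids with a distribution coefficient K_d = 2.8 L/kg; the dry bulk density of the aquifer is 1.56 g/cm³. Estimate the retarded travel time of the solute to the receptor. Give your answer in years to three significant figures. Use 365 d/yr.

356 years

Darcy flux q = K·i = 1.80 × 0.0033 = 0.005940 m/d
v_s = q/n_e = 0.005940/0.42 = 0.01414 m/d
Retardation R = 1 + ρ_b·K_d/n = 1 + 1.56×2.8/0.42 = 11.40
Contaminant velocity v_c = v/R = 0.01414/11.40 = 0.001241 m/d
t = L/v_c = 161/0.001241 = 129800 d
   = 129800/365 = 356 yr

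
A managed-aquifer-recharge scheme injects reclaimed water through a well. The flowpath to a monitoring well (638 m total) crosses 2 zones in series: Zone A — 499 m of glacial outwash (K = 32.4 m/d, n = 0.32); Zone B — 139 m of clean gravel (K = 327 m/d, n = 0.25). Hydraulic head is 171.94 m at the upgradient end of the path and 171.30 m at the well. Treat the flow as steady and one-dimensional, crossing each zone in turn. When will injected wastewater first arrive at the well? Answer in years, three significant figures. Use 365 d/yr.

13.2 years

Total head drop ΔH = 171.94 − 171.30 = 0.64 m
Steady 1-D flow in series ⇒ the Darcy flux q is identical in every zone and the zone head losses add (resistances L/K in series).
Σ(L/K) = 499/32.4 + 139/327 = 15.40 + 0.4251 = 15.83 d
q = ΔH / Σ(L/K) = 0.64 / 15.83 = 0.04044 m/d (same in every zone)
Zone A: v = q/n = 0.04044/0.32 = 0.1264 m/d → t_A = 499/0.1264 = 3949 d
Zone B: v = q/n = 0.04044/0.25 = 0.1618 m/d → t_B = 139/0.1618 = 859.3 d
Total t = 3949 + 859.3 = 4808 d
   = 4808 / 365 = 13.2 yr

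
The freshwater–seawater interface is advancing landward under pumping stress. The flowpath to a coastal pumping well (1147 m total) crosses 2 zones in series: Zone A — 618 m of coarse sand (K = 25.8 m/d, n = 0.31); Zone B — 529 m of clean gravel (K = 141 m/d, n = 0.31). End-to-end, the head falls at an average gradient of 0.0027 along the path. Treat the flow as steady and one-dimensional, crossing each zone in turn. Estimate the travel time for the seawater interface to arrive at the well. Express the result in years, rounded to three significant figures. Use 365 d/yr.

Steady 1-D flow in series ⇒ the Darcy flux q is identical in every zone and the zone head losses add (resistances L/K in series).
Σ(L/K) = 618/25.8 + 529/141 = 23.95 + 3.752 = 27.71 d
K_eq = L_total / Σ(L/K) = 1147 / 27.71 = 41.40 m/d
q = K_eq · i = 41.40 × 0.0027 = 0.1118 m/d (same in every zone)
Zone A: v = q/n = 0.1118/0.31 = 0.3606 m/d → t_A = 618/0.3606 = 1714 d
Zone B: v = q/n = 0.1118/0.31 = 0.3606 m/d → t_B = 529/0.3606 = 1467 d
Total t = 1714 + 1467 = 3181 d
   = 3181 / 365 = 8.71 yr

8.71 years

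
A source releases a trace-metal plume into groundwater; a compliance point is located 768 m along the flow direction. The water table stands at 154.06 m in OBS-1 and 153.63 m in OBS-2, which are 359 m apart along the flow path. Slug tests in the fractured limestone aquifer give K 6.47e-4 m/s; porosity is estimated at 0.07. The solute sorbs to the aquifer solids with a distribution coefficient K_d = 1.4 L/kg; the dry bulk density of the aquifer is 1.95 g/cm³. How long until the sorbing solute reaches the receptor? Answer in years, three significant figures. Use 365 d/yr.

88.0 years

Hydraulic gradient i = (154.06 − 153.63) / 359 = 0.43 / 359 = 0.001198
K = 6.47e-4 m/s × 86400 s/d = 55.90 m/d
Darcy flux q = K·i = 55.90 × 0.001198 = 0.06696 m/d
v_s = q/n_e = 0.06696/0.07 = 0.9565 m/d
Retardation R = 1 + ρ_b·K_d/n = 1 + 1.95×1.4/0.07 = 40.00
Contaminant velocity v_c = v/R = 0.9565/40.00 = 0.02391 m/d
t = L/v_c = 768/0.02391 = 32120 d
   = 32120/365 = 88.0 yr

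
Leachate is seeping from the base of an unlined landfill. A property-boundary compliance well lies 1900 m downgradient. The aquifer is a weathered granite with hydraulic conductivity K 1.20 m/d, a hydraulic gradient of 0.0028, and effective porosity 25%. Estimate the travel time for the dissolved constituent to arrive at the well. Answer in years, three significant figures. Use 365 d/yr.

387 years

q = Ki = 1.20 × 0.0028 = 0.003360 m/d
Seepage velocity v = q / n = 0.003360 / 0.25 = 0.01344 m/d
t = L / v = 1900 / 0.01344 = 141400 d
   = 141400 / 365 = 387 yr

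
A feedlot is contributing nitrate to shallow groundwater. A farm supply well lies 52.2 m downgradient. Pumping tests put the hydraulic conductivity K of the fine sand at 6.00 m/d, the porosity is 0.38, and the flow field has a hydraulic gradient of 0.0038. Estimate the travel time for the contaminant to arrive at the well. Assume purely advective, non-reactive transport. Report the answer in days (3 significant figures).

870 days

q = Ki = 6.00 × 0.0038 = 0.02280 m/d
v = Ki/n = 6.00·0.0038/0.38 = 0.06000 m/d
t = L / v = 52.2 / 0.06000 = 870.0 d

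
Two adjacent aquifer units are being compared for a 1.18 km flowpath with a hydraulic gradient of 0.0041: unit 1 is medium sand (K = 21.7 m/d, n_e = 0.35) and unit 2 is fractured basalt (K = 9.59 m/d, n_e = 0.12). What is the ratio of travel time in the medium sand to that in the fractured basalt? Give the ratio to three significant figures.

Unit 1 (medium sand): v = 21.7×0.0041/0.35 = 0.2542 m/d, t = 1180/0.2542 = 4642 d
Unit 2 (fractured basalt): v = 9.59×0.0041/0.12 = 0.3277 m/d, t = 1180/0.3277 = 3601 d
t(medium sand) / t(fractured basalt) = 4642/3601 = 1.29

1.29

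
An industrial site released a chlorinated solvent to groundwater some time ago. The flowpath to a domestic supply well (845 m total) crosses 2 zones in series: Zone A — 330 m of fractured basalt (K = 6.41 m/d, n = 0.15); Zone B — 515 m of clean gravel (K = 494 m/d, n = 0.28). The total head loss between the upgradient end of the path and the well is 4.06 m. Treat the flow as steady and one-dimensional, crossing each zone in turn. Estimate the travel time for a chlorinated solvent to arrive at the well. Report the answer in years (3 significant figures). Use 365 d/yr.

Continuity: the same q passes through each zone, so ΔH = q·Σ(L_j/K_j) — the zones act as resistances in series.
Σ(L/K) = 330/6.41 + 515/494 = 51.48 + 1.043 = 52.52 d
q = ΔH / Σ(L/K) = 4.06 / 52.52 = 0.07730 m/d (same in every zone)
Zone A: v = q/n = 0.07730/0.15 = 0.5153 m/d → t_A = 330/0.5153 = 640.4 d
Zone B: v = q/n = 0.07730/0.28 = 0.2761 m/d → t_B = 515/0.2761 = 1866 d
Total t = 640.4 + 1866 = 2506 d
   = 2506 / 365 = 6.87 yr

6.87 years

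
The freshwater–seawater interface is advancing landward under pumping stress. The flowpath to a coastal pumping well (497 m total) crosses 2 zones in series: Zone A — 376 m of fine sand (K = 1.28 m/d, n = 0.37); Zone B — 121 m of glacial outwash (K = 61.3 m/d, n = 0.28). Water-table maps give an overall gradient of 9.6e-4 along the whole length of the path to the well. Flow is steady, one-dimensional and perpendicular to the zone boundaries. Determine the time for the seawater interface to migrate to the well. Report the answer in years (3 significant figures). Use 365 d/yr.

Steady 1-D flow in series ⇒ the Darcy flux q is identical in every zone and the zone head losses add (resistances L/K in series).
Σ(L/K) = 376/1.28 + 121/61.3 = 293.8 + 1.974 = 295.7 d
K_eq = L_total / Σ(L/K) = 497 / 295.7 = 1.681 m/d
q = K_eq · i = 1.681 × 9.6e-4 = 0.001613 m/d (same in every zone)
Zone A: v = q/n = 0.001613/0.37 = 0.004361 m/d → t_A = 376/0.004361 = 86230 d
Zone B: v = q/n = 0.001613/0.28 = 0.005762 m/d → t_B = 121/0.005762 = 21000 d
Total t = 86230 + 21000 = 107200 d
   = 107200 / 365 = 294 yr

294 years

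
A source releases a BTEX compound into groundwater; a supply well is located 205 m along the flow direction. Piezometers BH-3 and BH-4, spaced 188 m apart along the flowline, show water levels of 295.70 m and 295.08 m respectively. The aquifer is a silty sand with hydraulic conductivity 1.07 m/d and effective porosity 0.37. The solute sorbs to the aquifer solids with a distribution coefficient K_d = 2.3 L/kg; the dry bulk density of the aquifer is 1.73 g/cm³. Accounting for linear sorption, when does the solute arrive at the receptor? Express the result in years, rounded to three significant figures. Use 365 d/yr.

692 years

Hydraulic gradient i = (295.70 − 295.08) / 188 = 0.62 / 188 = 0.003298
q = Ki = 1.07 × 0.003298 = 0.003529 m/d
Average linear velocity = 0.003529 / 0.37 = 0.009537 m/d
Retardation R = 1 + ρ_b·K_d/n = 1 + 1.73×2.3/0.37 = 11.75
Contaminant velocity v_c = v/R = 0.009537/11.75 = 8.114e-4 m/d
t = L/v_c = 205/8.114e-4 = 252700 d
   = 252700/365 = 692 yr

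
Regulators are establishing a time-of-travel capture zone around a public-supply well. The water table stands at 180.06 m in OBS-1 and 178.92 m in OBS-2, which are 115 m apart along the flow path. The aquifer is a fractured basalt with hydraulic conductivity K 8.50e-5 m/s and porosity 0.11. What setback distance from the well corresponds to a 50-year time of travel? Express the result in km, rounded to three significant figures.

12.1 km

Hydraulic gradient i = (180.06 − 178.92) / 115 = 1.14 / 115 = 0.009913
K = 8.50e-5 m/s × 86400 s/d = 7.344 m/d
Darcy flux q = K·i = 7.344 × 0.009913 = 0.07280 m/d
v_s = q/n_e = 0.07280/0.11 = 0.6618 m/d
T = 50 yr × 365 = 18250 d
L = v × T = 0.6618 × 18250 = 12080 m
   = 12.1 km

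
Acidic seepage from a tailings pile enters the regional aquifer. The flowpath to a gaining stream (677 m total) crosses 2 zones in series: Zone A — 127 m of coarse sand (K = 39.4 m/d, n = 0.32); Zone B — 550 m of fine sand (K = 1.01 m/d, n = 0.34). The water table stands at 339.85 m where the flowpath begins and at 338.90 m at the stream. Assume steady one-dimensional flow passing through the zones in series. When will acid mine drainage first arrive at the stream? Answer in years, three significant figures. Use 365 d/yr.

360 years

Total head drop ΔH = 339.85 − 338.90 = 0.95 m
Continuity: the same q passes through each zone, so ΔH = q·Σ(L_j/K_j) — the zones act as resistances in series.
Σ(L/K) = 127/39.4 + 550/1.01 = 3.223 + 544.6 = 547.8 d
q = ΔH / Σ(L/K) = 0.95 / 547.8 = 0.001734 m/d (same in every zone)
Zone A: v = q/n = 0.001734/0.32 = 0.005420 m/d → t_A = 127/0.005420 = 23430 d
Zone B: v = q/n = 0.001734/0.34 = 0.005101 m/d → t_B = 550/0.005101 = 107800 d
Total t = 23430 + 107800 = 131300 d
   = 131300 / 365 = 360 yr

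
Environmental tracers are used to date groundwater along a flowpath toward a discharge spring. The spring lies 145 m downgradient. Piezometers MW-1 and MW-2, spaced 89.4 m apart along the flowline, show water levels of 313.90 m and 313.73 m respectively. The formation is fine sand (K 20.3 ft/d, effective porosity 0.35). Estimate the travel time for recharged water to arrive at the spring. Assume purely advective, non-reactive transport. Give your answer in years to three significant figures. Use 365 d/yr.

Hydraulic gradient i = (313.90 − 313.73) / 89.4 = 0.17 / 89.4 = 0.001902
K = 20.3 ft/d × 0.3048 = 6.187 m/d
Specific discharge q = 6.187 × 0.001902 = 0.01177 m/d
Seepage velocity v = q / n = 0.01177 / 0.35 = 0.03362 m/d
t = L / v = 145 / 0.03362 = 4313 d
   = 4313 / 365 = 11.8 yr

11.8 years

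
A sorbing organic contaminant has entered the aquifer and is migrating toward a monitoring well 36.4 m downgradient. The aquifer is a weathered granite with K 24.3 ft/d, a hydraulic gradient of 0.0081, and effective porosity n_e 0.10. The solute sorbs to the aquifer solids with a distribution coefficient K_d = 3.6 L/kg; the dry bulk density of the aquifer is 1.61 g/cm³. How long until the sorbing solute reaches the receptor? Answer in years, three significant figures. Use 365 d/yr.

9.80 years

K = 24.3 ft/d × 0.3048 = 7.407 m/d
q = Ki = 7.407 × 0.0081 = 0.05999 m/d
v = Ki/n = 7.407·0.0081/0.10 = 0.5999 m/d
Retardation R = 1 + ρ_b·K_d/n = 1 + 1.61×3.6/0.10 = 58.96
Contaminant velocity v_c = v/R = 0.5999/58.96 = 0.01018 m/d
t = L/v_c = 36.4/0.01018 = 3577 d
   = 3577/365 = 9.80 yr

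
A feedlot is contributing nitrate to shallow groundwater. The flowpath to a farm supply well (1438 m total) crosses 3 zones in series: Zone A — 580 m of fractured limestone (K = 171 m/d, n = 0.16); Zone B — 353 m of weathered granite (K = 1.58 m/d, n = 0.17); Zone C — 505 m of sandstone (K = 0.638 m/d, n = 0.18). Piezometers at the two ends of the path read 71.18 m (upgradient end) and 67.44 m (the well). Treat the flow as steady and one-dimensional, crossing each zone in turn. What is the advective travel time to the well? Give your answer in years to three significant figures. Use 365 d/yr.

Total head drop ΔH = 71.18 − 67.44 = 3.74 m
Continuity: the same q passes through each zone, so ΔH = q·Σ(L_j/K_j) — the zones act as resistances in series.
Σ(L/K) = 580/171 + 353/1.58 + 505/0.638 = 3.392 + 223.4 + 791.5 = 1018 d
q = ΔH / Σ(L/K) = 3.74 / 1018 = 0.003673 m/d (same in every zone)
Zone A: v = q/n = 0.003673/0.16 = 0.02295 m/d → t_A = 580/0.02295 = 25270 d
Zone B: v = q/n = 0.003673/0.17 = 0.02160 m/d → t_B = 353/0.02160 = 16340 d
Zone C: v = q/n = 0.003673/0.18 = 0.02040 m/d → t_C = 505/0.02040 = 24750 d
Total t = 25270 + 16340 + 24750 = 66360 d
   = 66360 / 365 = 182 yr

182 years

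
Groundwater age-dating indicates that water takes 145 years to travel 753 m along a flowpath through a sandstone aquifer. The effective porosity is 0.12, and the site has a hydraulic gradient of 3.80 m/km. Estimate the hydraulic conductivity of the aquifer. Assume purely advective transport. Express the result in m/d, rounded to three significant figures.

0.449 m/d

t = 145 years = 52930 d
v = L / t = 753 / 52930 = 0.01423 m/d
K = v · n / i = 0.01423 × 0.12 / 0.0038 = 0.449 m/d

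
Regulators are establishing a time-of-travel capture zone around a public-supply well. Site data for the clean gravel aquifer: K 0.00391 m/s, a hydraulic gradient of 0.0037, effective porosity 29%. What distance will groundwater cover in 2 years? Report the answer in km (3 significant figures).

3.15 km

K = 0.00391 m/s × 86400 s/d = 337.8 m/d
q = Ki = 337.8 × 0.0037 = 1.250 m/d
v_s = q/n_e = 1.250/0.29 = 4.310 m/d
T = 2 yr × 365 = 730 d
L = v × T = 4.310 × 730 = 3146 m
   = 3.15 km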